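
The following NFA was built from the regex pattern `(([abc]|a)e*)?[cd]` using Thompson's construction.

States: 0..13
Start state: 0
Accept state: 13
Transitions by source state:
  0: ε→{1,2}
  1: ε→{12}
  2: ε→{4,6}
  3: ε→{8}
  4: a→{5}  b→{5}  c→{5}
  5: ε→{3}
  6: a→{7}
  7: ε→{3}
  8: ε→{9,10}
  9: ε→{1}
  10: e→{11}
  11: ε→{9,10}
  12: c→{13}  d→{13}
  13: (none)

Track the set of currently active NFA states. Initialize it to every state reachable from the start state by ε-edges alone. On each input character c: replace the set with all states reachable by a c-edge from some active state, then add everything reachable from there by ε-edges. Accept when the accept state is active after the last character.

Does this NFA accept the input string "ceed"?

Answer: ACCEPT

Trace:
start: ε-closure({0}) = {0,1,2,4,6,12}
'c' @ 1: {1,3,5,8,9,10,12,13}  (accept∈set)
'e' @ 2: {1,9,10,11,12}
'e' @ 3: {1,9,10,11,12}
'd' @ 4: {13}  (accept∈set)
final: {13}; accept 13 in set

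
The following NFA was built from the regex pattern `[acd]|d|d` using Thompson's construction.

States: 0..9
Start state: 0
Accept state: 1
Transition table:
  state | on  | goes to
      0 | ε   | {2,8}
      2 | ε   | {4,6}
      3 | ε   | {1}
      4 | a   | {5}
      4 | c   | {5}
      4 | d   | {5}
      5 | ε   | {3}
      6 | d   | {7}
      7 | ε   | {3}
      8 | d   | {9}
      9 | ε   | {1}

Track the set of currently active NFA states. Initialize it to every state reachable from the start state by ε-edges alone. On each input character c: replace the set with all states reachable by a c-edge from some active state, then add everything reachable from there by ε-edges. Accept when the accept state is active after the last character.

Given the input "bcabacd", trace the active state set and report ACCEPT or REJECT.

initial (ε-close {0}): {0,2,4,6,8}
'b' @ 1: {}  — no active states
rest 'cabacd' ignored (set empty)
end set {} — state 1 not in

Answer: REJECT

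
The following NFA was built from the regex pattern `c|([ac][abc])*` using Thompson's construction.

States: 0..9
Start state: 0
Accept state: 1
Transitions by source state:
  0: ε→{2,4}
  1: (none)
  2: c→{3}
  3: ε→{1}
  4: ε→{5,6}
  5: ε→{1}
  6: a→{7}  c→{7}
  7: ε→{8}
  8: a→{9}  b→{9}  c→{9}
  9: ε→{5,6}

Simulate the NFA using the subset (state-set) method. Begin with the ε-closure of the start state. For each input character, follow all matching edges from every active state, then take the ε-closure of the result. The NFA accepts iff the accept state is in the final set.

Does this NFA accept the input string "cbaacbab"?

Answer: ACCEPT

Derivation:
S₀ = ε-closure({0}) = {0,1,2,4,5,6}
'c' @ 1: {1,3,7,8}  (accept∈set)
'b' @ 2: {1,5,6,9}  (accept∈set)
'a' @ 3: {7,8}
'a' @ 4: {1,5,6,9}  (accept∈set)
'c' @ 5: {7,8}
'b' @ 6: {1,5,6,9}  (accept∈set)
'a' @ 7: {7,8}
'b' @ 8: {1,5,6,9}  (accept∈set)
final: {1,5,6,9}; accept 1 in set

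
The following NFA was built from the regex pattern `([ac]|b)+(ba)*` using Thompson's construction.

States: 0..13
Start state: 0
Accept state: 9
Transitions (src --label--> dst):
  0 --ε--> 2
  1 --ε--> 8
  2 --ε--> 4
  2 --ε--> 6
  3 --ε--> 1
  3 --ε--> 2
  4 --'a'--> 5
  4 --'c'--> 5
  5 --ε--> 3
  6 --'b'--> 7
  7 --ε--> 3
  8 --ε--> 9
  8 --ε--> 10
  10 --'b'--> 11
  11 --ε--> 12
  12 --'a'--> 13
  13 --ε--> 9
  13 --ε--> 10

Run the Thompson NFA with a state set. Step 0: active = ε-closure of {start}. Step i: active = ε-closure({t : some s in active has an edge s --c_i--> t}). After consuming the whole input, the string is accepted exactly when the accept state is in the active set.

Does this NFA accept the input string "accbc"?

initial (ε-close {0}): {0,2,4,6}
'a' @ 1: {1,2,3,4,5,6,8,9,10}  ✓accept
'c' @ 2: {1,2,3,4,5,6,8,9,10}  ✓accept
'c' @ 3: {1,2,3,4,5,6,8,9,10}  ✓accept
'b' @ 4: {1,2,3,4,6,7,8,9,10,11,12}  ✓accept
'c' @ 5: {1,2,3,4,5,6,8,9,10}  ✓accept
end set {1,2,3,4,5,6,8,9,10} — state 9 in

Answer: ACCEPT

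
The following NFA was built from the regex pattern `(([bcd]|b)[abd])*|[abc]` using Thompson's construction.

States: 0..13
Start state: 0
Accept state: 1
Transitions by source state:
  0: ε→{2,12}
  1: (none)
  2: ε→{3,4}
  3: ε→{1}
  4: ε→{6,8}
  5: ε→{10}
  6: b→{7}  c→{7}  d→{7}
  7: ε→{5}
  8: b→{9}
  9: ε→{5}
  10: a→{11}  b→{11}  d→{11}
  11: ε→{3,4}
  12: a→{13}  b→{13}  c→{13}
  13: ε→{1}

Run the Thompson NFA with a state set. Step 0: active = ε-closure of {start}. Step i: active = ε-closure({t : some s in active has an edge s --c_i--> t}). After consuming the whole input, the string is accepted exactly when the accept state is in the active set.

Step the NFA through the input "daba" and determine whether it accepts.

start: ε-closure({0}) = {0,1,2,3,4,6,8,12}
'd' @ 1: {5,7,10}
'a' @ 2: {1,3,4,6,8,11}  (accept∈set)
'b' @ 3: {5,7,9,10}
'a' @ 4: {1,3,4,6,8,11}  (accept∈set)
end set {1,3,4,6,8,11} — state 1 in

Answer: ACCEPT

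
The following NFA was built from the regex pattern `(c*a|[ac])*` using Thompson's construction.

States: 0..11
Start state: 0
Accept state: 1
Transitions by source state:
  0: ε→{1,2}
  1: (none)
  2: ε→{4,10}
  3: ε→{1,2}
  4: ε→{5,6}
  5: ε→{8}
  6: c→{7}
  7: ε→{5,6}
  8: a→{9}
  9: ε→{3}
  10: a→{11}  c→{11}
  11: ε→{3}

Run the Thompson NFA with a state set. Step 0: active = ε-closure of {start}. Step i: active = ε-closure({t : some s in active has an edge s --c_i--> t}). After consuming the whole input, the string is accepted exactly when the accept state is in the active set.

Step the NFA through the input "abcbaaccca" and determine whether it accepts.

initial (ε-close {0}): {0,1,2,4,5,6,8,10}
'a' @ 1: {1,2,3,4,5,6,8,9,10,11}  [accepting]
'b' @ 2: {}  — no active states
rest 'cbaaccca' ignored (set empty)
end set {} — state 1 not in

Answer: REJECT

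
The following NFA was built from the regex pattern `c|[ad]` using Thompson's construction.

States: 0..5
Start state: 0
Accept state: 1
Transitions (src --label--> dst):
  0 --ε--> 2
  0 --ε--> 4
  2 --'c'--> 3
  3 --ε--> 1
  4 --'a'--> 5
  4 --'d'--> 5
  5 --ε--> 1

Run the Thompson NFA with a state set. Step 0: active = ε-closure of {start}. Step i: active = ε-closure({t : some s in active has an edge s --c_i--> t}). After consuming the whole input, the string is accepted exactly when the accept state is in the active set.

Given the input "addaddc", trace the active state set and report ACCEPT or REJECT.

start: ε-closure({0}) = {0,2,4}
'a' @ 1: {1,5}  (accept∈set)
'd' @ 2: {}  — state set empty
rest 'daddc' ignored (set empty)
after full input: {}  (accept=1 not in)

Answer: REJECT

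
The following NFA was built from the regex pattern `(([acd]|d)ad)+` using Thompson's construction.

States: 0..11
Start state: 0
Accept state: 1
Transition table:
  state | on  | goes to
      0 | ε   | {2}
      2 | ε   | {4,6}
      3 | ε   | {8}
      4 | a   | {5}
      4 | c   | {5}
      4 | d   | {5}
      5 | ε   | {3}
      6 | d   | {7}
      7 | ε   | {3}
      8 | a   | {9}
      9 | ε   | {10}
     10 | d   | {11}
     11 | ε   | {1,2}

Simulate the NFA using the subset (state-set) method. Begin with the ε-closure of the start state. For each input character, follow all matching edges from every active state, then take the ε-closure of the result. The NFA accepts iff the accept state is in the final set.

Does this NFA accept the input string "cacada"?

Answer: REJECT

Derivation:
start: ε-closure({0}) = {0,2,4,6}
'c' @ 1: {3,5,8}
'a' @ 2: {9,10}
'c' @ 3: {}  — no active states
rest 'ada' ignored (set empty)
final: {}; accept 1 not in set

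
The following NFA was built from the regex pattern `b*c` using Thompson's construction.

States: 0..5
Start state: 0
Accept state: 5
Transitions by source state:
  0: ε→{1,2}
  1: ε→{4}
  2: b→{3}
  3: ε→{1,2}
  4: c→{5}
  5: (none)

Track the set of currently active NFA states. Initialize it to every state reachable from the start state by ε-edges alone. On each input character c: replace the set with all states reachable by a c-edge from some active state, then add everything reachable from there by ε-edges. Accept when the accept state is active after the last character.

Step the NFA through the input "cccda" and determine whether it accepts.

Answer: REJECT

Steps:
start: ε-closure({0}) = {0,1,2,4}
'c' @ 1: {5}  ✓accept
'c' @ 2: {}  — state set empty
rest 'cda' ignored (set empty)
end set {} — state 5 not in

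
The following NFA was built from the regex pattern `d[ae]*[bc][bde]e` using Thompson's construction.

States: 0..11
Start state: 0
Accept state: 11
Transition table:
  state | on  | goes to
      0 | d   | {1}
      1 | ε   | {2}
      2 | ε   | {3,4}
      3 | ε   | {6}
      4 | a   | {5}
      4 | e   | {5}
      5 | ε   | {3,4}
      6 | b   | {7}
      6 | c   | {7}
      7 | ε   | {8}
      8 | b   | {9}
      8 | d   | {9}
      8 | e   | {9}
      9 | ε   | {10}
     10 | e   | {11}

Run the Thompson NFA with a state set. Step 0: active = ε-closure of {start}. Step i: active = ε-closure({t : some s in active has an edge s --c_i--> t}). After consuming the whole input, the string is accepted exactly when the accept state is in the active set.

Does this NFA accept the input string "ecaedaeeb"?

Answer: REJECT

Steps:
S₀ = ε-closure({0}) = {0}
'e' @ 1: {}  — state set empty
rest 'caedaeeb' ignored (set empty)
final: {}; accept 11 not in set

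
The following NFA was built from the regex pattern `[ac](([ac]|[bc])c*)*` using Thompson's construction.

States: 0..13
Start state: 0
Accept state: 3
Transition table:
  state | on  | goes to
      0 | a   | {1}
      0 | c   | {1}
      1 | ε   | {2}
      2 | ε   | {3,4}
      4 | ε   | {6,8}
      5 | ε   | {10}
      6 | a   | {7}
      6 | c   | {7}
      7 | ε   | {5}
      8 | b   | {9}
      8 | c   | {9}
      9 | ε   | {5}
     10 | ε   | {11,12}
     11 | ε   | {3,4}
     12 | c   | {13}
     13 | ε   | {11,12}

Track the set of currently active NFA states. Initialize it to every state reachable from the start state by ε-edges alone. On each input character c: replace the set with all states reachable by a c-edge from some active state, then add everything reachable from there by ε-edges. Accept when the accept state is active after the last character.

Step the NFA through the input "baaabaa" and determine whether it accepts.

Answer: REJECT

Trace:
start: ε-closure({0}) = {0}
'b' @ 1: {}  — dead — no transitions
rest 'aaabaa' ignored (set empty)
final: {}; accept 3 not in set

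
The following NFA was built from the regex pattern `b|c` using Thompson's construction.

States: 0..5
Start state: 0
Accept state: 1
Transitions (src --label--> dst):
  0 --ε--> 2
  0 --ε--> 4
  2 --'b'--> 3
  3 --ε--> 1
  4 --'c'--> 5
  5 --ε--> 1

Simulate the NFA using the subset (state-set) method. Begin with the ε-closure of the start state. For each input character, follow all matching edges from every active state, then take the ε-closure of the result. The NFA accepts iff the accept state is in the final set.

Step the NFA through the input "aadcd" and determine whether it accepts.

S₀ = ε-closure({0}) = {0,2,4}
'a' @ 1: {}  — dead — no transitions
rest 'adcd' ignored (set empty)
end set {} — state 1 not in

Answer: REJECT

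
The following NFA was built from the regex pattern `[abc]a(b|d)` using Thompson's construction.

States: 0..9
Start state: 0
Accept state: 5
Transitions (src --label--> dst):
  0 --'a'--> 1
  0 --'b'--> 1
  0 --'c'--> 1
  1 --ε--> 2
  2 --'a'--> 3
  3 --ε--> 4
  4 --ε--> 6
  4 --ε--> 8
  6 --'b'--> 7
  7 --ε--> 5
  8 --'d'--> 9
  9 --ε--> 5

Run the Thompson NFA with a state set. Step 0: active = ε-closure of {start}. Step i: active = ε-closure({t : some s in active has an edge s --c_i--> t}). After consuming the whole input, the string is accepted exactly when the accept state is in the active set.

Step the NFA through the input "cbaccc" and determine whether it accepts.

S₀ = ε-closure({0}) = {0}
'c' @ 1: {1,2}
'b' @ 2: {}  — no active states
rest 'accc' ignored (set empty)
after full input: {}  (accept=5 not in)

Answer: REJECT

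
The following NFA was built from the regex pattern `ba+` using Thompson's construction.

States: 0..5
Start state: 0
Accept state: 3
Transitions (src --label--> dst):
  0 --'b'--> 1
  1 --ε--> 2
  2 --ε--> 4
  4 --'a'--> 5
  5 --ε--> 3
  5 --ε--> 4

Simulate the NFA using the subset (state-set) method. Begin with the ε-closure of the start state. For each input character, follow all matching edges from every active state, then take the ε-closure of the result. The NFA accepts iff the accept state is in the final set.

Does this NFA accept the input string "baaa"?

Answer: ACCEPT

Trace:
start: ε-closure({0}) = {0}
'b' @ 1: {1,2,4}
'a' @ 2: {3,4,5}  (accept∈set)
'a' @ 3: {3,4,5}  (accept∈set)
'a' @ 4: {3,4,5}  (accept∈set)
final: {3,4,5}; accept 3 in set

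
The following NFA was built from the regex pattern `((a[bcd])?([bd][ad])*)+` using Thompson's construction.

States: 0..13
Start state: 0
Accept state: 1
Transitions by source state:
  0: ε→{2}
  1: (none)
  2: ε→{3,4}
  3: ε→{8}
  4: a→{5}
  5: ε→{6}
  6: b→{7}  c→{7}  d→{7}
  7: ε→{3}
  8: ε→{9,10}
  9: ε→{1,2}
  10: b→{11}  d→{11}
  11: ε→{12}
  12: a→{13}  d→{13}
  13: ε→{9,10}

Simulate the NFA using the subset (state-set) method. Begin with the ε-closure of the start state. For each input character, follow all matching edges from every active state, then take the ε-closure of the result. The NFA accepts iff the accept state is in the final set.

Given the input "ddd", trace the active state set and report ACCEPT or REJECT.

S₀ = ε-closure({0}) = {0,1,2,3,4,8,9,10}
'd' @ 1: {11,12}
'd' @ 2: {1,2,3,4,8,9,10,13}  [accepting]
'd' @ 3: {11,12}
after full input: {11,12}  (accept=1 not in)

Answer: REJECT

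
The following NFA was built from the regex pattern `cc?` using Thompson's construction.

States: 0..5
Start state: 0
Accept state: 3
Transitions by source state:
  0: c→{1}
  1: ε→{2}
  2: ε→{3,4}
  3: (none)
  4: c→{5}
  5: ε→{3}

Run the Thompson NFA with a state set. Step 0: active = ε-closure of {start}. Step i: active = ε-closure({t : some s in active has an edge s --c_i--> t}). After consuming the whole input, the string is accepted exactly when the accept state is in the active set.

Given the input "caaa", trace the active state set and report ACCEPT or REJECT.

S₀ = ε-closure({0}) = {0}
'c' @ 1: {1,2,3,4}  [accepting]
'a' @ 2: {}  — no active states
rest 'aa' ignored (set empty)
final: {}; accept 3 not in set

Answer: REJECT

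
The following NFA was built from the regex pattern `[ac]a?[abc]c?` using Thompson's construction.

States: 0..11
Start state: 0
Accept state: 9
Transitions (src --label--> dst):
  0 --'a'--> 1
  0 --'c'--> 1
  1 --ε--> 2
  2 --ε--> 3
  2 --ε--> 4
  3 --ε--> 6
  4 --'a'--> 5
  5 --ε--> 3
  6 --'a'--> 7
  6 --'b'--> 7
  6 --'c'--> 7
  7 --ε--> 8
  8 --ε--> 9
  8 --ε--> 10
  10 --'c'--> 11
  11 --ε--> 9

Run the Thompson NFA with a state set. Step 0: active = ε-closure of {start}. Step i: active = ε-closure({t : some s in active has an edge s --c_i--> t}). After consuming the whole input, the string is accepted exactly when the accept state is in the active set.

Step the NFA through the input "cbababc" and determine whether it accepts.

Answer: REJECT

Steps:
start: ε-closure({0}) = {0}
'c' @ 1: {1,2,3,4,6}
'b' @ 2: {7,8,9,10}  [accepting]
'a' @ 3: {}  — dead — no transitions
rest 'babc' ignored (set empty)
end set {} — state 9 not in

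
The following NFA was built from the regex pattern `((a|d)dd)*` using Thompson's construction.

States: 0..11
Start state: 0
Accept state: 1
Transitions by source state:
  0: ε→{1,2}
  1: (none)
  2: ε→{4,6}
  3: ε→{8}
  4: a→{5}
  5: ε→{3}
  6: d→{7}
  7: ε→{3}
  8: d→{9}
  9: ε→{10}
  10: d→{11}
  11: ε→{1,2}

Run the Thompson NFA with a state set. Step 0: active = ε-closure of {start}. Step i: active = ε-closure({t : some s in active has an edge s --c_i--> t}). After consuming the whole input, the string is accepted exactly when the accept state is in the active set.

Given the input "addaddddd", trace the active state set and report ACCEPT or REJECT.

Answer: ACCEPT

Steps:
start: ε-closure({0}) = {0,1,2,4,6}
'a' @ 1: {3,5,8}
'd' @ 2: {9,10}
'd' @ 3: {1,2,4,6,11}  [accepting]
'a' @ 4: {3,5,8}
'd' @ 5: {9,10}
'd' @ 6: {1,2,4,6,11}  [accepting]
'd' @ 7: {3,7,8}
'd' @ 8: {9,10}
'd' @ 9: {1,2,4,6,11}  [accepting]
end set {1,2,4,6,11} — state 1 in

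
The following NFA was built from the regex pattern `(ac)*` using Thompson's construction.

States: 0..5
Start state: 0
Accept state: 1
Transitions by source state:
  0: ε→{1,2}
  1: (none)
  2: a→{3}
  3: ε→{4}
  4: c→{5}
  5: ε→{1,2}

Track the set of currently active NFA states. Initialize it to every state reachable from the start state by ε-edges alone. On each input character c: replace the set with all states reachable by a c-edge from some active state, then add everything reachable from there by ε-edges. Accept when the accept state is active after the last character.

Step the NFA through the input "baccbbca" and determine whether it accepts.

Answer: REJECT

Trace:
initial (ε-close {0}): {0,1,2}
'b' @ 1: {}  — dead — no transitions
rest 'accbbca' ignored (set empty)
end set {} — state 1 not in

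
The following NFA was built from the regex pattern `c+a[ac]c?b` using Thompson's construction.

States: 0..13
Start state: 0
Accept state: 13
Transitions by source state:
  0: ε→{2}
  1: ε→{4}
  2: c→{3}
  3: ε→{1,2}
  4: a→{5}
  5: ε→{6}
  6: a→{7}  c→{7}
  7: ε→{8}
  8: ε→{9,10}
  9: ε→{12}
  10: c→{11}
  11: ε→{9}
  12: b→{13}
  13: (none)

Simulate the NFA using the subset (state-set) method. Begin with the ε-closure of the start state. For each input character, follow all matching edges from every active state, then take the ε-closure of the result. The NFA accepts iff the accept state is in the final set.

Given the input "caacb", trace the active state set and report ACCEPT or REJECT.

Answer: ACCEPT

Derivation:
initial (ε-close {0}): {0,2}
'c' @ 1: {1,2,3,4}
'a' @ 2: {5,6}
'a' @ 3: {7,8,9,10,12}
'c' @ 4: {9,11,12}
'b' @ 5: {13}  (accept∈set)
after full input: {13}  (accept=13 in)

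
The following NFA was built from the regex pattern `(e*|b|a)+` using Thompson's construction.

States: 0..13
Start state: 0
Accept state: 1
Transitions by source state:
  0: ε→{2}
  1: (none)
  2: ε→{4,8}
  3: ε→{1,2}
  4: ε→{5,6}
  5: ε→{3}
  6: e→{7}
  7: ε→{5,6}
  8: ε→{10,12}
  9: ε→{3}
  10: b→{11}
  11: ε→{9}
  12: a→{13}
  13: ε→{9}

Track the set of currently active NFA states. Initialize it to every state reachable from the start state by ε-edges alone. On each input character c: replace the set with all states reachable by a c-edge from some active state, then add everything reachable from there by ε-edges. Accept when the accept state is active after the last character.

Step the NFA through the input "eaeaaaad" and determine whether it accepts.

S₀ = ε-closure({0}) = {0,1,2,3,4,5,6,8,10,12}
'e' @ 1: {1,2,3,4,5,6,7,8,10,12}  ✓accept
'a' @ 2: {1,2,3,4,5,6,8,9,10,12,13}  ✓accept
'e' @ 3: {1,2,3,4,5,6,7,8,10,12}  ✓accept
'a' @ 4: {1,2,3,4,5,6,8,9,10,12,13}  ✓accept
'a' @ 5: {1,2,3,4,5,6,8,9,10,12,13}  ✓accept
'a' @ 6: {1,2,3,4,5,6,8,9,10,12,13}  ✓accept
'a' @ 7: {1,2,3,4,5,6,8,9,10,12,13}  ✓accept
'd' @ 8: {}  — no active states
after full input: {}  (accept=1 not in)

Answer: REJECT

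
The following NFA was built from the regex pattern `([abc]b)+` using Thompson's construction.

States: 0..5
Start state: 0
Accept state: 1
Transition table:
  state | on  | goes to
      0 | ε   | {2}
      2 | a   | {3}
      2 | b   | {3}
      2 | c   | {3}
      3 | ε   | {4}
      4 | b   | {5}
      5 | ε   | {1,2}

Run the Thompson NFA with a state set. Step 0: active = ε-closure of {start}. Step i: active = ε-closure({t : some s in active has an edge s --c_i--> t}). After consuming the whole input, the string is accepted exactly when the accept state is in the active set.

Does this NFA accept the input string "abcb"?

Answer: ACCEPT

Trace:
start: ε-closure({0}) = {0,2}
'a' @ 1: {3,4}
'b' @ 2: {1,2,5}  ✓accept
'c' @ 3: {3,4}
'b' @ 4: {1,2,5}  ✓accept
after full input: {1,2,5}  (accept=1 in)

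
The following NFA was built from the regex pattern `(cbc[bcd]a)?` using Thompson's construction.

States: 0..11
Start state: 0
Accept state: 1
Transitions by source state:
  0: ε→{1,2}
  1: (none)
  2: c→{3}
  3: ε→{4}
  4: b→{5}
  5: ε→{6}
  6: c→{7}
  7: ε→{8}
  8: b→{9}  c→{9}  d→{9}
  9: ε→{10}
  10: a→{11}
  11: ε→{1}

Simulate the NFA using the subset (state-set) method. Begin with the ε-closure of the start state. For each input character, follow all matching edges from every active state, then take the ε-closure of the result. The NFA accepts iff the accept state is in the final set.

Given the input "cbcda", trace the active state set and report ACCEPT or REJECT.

Answer: ACCEPT

Derivation:
initial (ε-close {0}): {0,1,2}
'c' @ 1: {3,4}
'b' @ 2: {5,6}
'c' @ 3: {7,8}
'd' @ 4: {9,10}
'a' @ 5: {1,11}  (accept∈set)
after full input: {1,11}  (accept=1 in)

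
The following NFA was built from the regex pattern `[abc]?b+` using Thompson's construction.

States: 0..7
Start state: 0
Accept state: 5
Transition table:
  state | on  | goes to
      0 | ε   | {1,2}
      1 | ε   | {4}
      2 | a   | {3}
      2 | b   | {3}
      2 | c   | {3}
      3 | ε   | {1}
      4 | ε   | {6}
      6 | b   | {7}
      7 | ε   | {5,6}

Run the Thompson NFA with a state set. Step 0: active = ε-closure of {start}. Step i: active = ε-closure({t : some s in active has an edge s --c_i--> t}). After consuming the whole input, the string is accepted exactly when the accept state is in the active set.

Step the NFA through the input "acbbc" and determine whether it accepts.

Answer: REJECT

Derivation:
S₀ = ε-closure({0}) = {0,1,2,4,6}
'a' @ 1: {1,3,4,6}
'c' @ 2: {}  — dead — no transitions
rest 'bbc' ignored (set empty)
after full input: {}  (accept=5 not in)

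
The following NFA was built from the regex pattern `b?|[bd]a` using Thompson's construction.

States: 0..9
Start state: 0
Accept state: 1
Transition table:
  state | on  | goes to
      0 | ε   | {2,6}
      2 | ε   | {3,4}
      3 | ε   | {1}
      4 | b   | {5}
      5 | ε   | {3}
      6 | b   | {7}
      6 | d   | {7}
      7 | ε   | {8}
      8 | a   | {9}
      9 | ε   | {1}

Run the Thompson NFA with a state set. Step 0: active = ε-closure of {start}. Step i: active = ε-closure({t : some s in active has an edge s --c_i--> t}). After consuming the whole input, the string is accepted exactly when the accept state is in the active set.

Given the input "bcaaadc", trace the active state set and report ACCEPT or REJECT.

start: ε-closure({0}) = {0,1,2,3,4,6}
'b' @ 1: {1,3,5,7,8}  ✓accept
'c' @ 2: {}  — state set empty
rest 'aaadc' ignored (set empty)
after full input: {}  (accept=1 not in)

Answer: REJECT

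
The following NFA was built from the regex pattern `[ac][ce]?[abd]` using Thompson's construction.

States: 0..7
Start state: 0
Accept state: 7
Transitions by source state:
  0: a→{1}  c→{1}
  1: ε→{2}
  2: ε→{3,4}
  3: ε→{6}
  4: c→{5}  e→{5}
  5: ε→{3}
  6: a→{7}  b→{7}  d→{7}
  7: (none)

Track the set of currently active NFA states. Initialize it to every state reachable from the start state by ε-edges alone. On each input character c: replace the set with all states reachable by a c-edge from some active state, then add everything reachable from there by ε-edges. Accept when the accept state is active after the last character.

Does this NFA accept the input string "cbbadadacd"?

Answer: REJECT

Steps:
initial (ε-close {0}): {0}
'c' @ 1: {1,2,3,4,6}
'b' @ 2: {7}  (accept∈set)
'b' @ 3: {}  — state set empty
rest 'adadacd' ignored (set empty)
end set {} — state 7 not in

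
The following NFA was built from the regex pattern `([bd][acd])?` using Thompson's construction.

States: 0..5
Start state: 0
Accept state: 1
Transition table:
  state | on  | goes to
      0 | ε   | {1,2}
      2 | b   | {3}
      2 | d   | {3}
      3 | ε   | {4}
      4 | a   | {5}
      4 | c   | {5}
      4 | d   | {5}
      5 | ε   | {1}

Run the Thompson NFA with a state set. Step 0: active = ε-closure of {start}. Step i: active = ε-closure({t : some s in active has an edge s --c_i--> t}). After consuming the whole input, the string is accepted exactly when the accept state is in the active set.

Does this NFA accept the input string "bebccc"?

S₀ = ε-closure({0}) = {0,1,2}
'b' @ 1: {3,4}
'e' @ 2: {}  — state set empty
rest 'bccc' ignored (set empty)
end set {} — state 1 not in

Answer: REJECT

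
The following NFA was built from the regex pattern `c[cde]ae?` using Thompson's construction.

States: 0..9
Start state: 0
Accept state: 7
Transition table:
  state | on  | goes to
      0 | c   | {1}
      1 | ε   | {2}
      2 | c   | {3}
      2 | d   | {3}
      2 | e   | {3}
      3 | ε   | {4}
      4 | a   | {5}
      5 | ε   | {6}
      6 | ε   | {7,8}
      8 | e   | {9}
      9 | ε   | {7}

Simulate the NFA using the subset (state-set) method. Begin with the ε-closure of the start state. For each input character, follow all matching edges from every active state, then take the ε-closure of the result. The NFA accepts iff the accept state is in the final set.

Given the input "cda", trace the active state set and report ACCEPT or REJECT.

initial (ε-close {0}): {0}
'c' @ 1: {1,2}
'd' @ 2: {3,4}
'a' @ 3: {5,6,7,8}  [accepting]
end set {5,6,7,8} — state 7 in

Answer: ACCEPT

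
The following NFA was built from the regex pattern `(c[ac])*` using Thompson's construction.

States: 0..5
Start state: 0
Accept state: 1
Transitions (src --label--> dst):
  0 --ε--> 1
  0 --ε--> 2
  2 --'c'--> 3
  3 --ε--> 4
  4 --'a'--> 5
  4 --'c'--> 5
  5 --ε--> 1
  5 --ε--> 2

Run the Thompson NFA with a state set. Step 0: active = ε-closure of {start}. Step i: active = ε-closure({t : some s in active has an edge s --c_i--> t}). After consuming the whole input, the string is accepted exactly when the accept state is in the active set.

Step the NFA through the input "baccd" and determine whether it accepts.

start: ε-closure({0}) = {0,1,2}
'b' @ 1: {}  — dead — no transitions
rest 'accd' ignored (set empty)
after full input: {}  (accept=1 not in)

Answer: REJECT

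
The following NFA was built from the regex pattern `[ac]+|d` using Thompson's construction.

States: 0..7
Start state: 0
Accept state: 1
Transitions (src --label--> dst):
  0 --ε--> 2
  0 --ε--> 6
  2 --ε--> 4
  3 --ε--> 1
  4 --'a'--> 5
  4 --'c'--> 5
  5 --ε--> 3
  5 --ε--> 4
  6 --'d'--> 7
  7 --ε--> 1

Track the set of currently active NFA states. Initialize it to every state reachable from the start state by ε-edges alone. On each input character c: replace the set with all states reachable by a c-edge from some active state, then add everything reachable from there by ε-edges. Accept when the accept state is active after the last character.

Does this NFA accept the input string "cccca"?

Answer: ACCEPT

Steps:
start: ε-closure({0}) = {0,2,4,6}
'c' @ 1: {1,3,4,5}  (accept∈set)
'c' @ 2: {1,3,4,5}  (accept∈set)
'c' @ 3: {1,3,4,5}  (accept∈set)
'c' @ 4: {1,3,4,5}  (accept∈set)
'a' @ 5: {1,3,4,5}  (accept∈set)
end set {1,3,4,5} — state 1 in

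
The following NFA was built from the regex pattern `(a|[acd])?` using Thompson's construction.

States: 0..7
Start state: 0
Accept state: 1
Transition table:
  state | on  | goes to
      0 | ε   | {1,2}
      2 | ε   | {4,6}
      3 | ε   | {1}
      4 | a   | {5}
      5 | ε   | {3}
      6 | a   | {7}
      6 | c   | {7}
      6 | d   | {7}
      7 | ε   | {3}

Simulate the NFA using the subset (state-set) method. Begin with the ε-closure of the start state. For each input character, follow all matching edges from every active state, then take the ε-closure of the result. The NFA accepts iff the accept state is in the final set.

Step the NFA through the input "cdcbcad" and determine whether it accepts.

start: ε-closure({0}) = {0,1,2,4,6}
'c' @ 1: {1,3,7}  (accept∈set)
'd' @ 2: {}  — dead — no transitions
rest 'cbcad' ignored (set empty)
final: {}; accept 1 not in set

Answer: REJECT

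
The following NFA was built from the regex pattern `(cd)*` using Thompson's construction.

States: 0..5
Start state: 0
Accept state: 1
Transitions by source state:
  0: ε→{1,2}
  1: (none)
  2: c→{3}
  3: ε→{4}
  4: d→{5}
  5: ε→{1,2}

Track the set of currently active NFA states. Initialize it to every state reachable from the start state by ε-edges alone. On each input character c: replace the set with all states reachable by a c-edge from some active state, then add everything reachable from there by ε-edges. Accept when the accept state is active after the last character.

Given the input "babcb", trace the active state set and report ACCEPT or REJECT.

start: ε-closure({0}) = {0,1,2}
'b' @ 1: {}  — no active states
rest 'abcb' ignored (set empty)
final: {}; accept 1 not in set

Answer: REJECT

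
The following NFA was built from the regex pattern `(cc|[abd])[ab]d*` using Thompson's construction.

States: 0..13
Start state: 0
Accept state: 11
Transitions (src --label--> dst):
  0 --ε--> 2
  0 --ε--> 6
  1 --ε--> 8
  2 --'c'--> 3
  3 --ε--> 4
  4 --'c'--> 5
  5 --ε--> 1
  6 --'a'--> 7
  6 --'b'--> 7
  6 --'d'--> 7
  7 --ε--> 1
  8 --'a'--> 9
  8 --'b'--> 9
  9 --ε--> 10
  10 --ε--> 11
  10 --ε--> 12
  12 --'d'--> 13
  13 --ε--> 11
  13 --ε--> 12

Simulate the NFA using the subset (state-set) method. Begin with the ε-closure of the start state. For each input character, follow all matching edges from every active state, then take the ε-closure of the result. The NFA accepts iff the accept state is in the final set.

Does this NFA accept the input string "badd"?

Answer: ACCEPT

Steps:
start: ε-closure({0}) = {0,2,6}
'b' @ 1: {1,7,8}
'a' @ 2: {9,10,11,12}  [accepting]
'd' @ 3: {11,12,13}  [accepting]
'd' @ 4: {11,12,13}  [accepting]
final: {11,12,13}; accept 11 in set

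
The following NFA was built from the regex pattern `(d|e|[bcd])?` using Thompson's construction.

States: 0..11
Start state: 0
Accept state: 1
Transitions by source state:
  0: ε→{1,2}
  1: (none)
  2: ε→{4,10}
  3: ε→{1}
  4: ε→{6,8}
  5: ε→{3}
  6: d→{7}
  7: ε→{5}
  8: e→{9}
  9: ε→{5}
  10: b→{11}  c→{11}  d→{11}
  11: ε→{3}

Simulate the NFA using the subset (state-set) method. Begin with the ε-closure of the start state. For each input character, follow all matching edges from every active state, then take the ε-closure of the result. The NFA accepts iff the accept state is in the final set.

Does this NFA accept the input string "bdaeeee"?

start: ε-closure({0}) = {0,1,2,4,6,8,10}
'b' @ 1: {1,3,11}  (accept∈set)
'd' @ 2: {}  — state set empty
rest 'aeeee' ignored (set empty)
final: {}; accept 1 not in set

Answer: REJECT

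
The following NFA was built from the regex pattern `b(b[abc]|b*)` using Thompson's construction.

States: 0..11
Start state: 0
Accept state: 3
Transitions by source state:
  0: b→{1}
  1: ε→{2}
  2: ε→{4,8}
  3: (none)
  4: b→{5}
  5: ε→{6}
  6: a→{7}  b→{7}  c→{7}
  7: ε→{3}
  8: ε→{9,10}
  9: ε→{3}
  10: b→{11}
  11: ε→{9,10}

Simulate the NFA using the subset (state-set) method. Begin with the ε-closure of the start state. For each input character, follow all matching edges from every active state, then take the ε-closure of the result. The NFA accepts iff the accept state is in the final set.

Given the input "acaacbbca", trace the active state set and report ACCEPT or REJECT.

S₀ = ε-closure({0}) = {0}
'a' @ 1: {}  — no active states
rest 'caacbbca' ignored (set empty)
end set {} — state 3 not in

Answer: REJECT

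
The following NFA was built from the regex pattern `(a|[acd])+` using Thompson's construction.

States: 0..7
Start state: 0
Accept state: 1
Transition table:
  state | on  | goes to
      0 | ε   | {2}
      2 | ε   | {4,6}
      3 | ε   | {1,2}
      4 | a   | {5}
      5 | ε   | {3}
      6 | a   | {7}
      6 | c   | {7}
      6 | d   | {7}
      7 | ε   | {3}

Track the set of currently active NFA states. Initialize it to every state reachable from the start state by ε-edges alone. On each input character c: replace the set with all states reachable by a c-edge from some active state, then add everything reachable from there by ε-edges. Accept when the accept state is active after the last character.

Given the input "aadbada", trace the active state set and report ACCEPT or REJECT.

S₀ = ε-closure({0}) = {0,2,4,6}
'a' @ 1: {1,2,3,4,5,6,7}  [accepting]
'a' @ 2: {1,2,3,4,5,6,7}  [accepting]
'd' @ 3: {1,2,3,4,6,7}  [accepting]
'b' @ 4: {}  — no active states
rest 'ada' ignored (set empty)
final: {}; accept 1 not in set

Answer: REJECT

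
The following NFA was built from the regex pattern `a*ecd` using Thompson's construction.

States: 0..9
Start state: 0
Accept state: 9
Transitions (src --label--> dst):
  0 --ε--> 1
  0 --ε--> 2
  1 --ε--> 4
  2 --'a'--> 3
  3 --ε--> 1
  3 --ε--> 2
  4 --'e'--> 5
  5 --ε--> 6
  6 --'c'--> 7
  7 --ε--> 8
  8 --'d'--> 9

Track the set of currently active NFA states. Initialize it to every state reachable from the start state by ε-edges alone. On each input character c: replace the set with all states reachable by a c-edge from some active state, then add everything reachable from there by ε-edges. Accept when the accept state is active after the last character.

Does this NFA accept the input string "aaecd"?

initial (ε-close {0}): {0,1,2,4}
'a' @ 1: {1,2,3,4}
'a' @ 2: {1,2,3,4}
'e' @ 3: {5,6}
'c' @ 4: {7,8}
'd' @ 5: {9}  (accept∈set)
end set {9} — state 9 in

Answer: ACCEPT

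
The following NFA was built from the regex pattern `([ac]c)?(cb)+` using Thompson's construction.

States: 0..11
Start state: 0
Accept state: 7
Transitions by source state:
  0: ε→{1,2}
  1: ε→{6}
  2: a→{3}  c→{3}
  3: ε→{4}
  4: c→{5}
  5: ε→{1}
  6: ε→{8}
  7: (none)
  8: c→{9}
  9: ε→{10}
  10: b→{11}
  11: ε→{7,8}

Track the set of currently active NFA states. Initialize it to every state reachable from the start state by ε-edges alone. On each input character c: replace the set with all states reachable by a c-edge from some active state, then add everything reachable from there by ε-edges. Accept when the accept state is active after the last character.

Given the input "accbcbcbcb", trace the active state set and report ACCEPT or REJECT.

S₀ = ε-closure({0}) = {0,1,2,6,8}
'a' @ 1: {3,4}
'c' @ 2: {1,5,6,8}
'c' @ 3: {9,10}
'b' @ 4: {7,8,11}  ✓accept
'c' @ 5: {9,10}
'b' @ 6: {7,8,11}  ✓accept
'c' @ 7: {9,10}
'b' @ 8: {7,8,11}  ✓accept
'c' @ 9: {9,10}
'b' @ 10: {7,8,11}  ✓accept
final: {7,8,11}; accept 7 in set

Answer: ACCEPT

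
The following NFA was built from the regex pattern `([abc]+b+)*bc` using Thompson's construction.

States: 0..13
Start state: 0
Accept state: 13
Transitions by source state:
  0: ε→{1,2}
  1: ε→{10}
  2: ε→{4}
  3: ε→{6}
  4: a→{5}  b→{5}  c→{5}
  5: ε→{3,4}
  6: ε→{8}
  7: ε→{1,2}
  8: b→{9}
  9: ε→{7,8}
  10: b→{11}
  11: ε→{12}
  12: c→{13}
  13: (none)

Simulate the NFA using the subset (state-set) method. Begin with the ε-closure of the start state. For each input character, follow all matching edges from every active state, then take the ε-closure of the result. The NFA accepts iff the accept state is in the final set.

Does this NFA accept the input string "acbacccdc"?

Answer: REJECT

Derivation:
S₀ = ε-closure({0}) = {0,1,2,4,10}
'a' @ 1: {3,4,5,6,8}
'c' @ 2: {3,4,5,6,8}
'b' @ 3: {1,2,3,4,5,6,7,8,9,10}
'a' @ 4: {3,4,5,6,8}
'c' @ 5: {3,4,5,6,8}
'c' @ 6: {3,4,5,6,8}
'c' @ 7: {3,4,5,6,8}
'd' @ 8: {}  — no active states
rest 'c' ignored (set empty)
final: {}; accept 13 not in set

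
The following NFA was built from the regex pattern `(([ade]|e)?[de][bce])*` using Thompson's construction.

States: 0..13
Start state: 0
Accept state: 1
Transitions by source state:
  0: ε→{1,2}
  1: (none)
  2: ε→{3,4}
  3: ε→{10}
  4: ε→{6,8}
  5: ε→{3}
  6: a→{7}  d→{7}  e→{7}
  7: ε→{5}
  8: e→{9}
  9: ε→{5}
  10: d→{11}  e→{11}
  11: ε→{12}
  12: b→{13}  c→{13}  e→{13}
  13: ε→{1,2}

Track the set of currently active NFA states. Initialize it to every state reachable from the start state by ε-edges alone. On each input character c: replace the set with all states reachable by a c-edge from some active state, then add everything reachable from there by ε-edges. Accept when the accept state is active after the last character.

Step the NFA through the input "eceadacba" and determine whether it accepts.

initial (ε-close {0}): {0,1,2,3,4,6,8,10}
'e' @ 1: {3,5,7,9,10,11,12}
'c' @ 2: {1,2,3,4,6,8,10,13}  ✓accept
'e' @ 3: {3,5,7,9,10,11,12}
'a' @ 4: {}  — no active states
rest 'dacba' ignored (set empty)
final: {}; accept 1 not in set

Answer: REJECT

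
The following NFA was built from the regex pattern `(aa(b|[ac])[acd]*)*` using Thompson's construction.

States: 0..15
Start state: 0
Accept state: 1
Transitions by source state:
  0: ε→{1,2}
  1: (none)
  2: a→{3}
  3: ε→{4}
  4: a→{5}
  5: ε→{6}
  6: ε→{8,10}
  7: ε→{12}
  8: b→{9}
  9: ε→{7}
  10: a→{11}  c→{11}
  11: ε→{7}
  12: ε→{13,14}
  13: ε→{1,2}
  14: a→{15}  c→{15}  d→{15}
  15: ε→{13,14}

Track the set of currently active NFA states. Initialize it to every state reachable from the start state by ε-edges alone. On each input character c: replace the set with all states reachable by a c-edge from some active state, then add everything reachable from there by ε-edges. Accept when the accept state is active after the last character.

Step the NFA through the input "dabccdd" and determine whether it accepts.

initial (ε-close {0}): {0,1,2}
'd' @ 1: {}  — state set empty
rest 'abccdd' ignored (set empty)
after full input: {}  (accept=1 not in)

Answer: REJECT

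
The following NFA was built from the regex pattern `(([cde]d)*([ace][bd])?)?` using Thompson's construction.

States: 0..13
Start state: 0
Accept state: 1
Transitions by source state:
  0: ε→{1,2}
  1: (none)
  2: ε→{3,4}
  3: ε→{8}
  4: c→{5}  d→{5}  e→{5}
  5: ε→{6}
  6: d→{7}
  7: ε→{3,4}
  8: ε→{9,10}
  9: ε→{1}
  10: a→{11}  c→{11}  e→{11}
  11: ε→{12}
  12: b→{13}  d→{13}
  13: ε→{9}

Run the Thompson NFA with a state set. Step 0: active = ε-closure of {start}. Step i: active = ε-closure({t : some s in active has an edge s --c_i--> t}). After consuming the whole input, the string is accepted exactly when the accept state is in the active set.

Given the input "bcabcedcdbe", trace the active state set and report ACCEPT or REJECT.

Answer: REJECT

Derivation:
S₀ = ε-closure({0}) = {0,1,2,3,4,8,9,10}
'b' @ 1: {}  — dead — no transitions
rest 'cabcedcdbe' ignored (set empty)
end set {} — state 1 not in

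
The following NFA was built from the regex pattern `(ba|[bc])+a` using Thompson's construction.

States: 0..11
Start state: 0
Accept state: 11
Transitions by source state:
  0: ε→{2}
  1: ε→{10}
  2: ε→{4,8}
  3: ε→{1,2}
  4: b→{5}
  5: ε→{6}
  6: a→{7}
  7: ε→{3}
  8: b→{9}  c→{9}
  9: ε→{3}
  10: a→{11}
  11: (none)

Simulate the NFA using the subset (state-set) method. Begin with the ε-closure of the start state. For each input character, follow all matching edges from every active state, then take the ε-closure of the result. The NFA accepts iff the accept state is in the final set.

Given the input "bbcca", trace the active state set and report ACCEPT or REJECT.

initial (ε-close {0}): {0,2,4,8}
'b' @ 1: {1,2,3,4,5,6,8,9,10}
'b' @ 2: {1,2,3,4,5,6,8,9,10}
'c' @ 3: {1,2,3,4,8,9,10}
'c' @ 4: {1,2,3,4,8,9,10}
'a' @ 5: {11}  ✓accept
end set {11} — state 11 in

Answer: ACCEPT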